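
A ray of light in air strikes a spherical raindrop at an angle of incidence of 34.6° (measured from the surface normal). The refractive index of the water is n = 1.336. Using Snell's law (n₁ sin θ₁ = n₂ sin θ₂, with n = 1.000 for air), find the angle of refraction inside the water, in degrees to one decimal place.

25.2°

Snell: sin θ_r = sin θ_i / n = sin 34.6° / 1.336 = 0.5678 / 1.336 = 0.4250.
θ_r = arcsin(0.4250) = 25.15°.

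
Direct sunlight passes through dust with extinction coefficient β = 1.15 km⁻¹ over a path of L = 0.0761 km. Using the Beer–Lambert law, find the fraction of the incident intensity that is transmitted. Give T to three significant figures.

0.916

τ = β·L = 1.15 × 0.0761 = 0.0875.
T = exp(−0.0875) = 0.9162.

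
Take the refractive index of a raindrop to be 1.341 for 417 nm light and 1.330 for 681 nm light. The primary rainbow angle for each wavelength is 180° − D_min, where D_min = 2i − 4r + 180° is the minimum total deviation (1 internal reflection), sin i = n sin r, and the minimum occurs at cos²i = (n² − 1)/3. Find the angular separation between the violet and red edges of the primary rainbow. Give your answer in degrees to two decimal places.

1.59°

At 417 nm (n = 1.341): cos²i = 0.26609 → i = 58.946°, r = 39.705°, D_min = 139.071°, rainbow angle = 40.929°.
At 681 nm (n = 1.330): cos²i = 0.25630 → i = 59.585°, r = 40.422°, D_min = 137.484°, rainbow angle = 42.516°.
Angular width = |40.929° − 42.516°| = 1.588°.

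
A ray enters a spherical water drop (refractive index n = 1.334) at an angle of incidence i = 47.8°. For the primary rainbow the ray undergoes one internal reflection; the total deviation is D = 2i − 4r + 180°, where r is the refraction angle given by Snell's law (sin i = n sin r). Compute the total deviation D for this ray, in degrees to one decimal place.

140.7°

sin r = sin 47.8° / 1.334 = 0.7408/1.334 = 0.5553; r = 33.73°.
D = 2·47.8° − 4·33.73° + 180° = 95.60° − 134.93° + 180° = 140.67°.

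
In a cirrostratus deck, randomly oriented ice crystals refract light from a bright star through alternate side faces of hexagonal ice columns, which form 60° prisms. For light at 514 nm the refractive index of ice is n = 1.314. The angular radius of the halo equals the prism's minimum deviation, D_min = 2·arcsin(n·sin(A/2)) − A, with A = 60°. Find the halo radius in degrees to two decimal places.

22.14°

n·sin(A/2) = 1.314 × sin 30° = 1.314 × 0.5000 = 0.6570.
D_min = 2·arcsin(0.6570) − 60° = 2 × 41.071° − 60° = 22.143°.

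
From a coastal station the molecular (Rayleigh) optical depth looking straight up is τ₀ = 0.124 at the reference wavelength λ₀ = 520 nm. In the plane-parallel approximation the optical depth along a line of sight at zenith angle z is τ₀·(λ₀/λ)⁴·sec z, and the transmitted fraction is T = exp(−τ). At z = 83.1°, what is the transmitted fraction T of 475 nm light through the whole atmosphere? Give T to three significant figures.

0.227

sec 83.1° = 8.3238.
τ = 0.124 × (520/475)⁴ × 8.3238 = 0.124 × 1.4363 × 8.3238 = 1.4825.
T = exp(−1.4825) = 0.2271.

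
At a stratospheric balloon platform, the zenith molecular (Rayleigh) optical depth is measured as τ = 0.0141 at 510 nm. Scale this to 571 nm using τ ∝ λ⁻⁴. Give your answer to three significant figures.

0.00897

τ(571 nm) = τ(510 nm) × (510/571)⁴ = 0.0141 × (0.8932)⁴ = 0.0141 × 0.6364 = 0.0090.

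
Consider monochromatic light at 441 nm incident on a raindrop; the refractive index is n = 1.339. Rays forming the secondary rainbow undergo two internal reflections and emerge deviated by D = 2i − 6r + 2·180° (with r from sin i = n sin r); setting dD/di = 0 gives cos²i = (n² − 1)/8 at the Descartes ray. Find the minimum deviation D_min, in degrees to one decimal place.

cos²i = (1.79292 − 1)/8 = 0.09912; i = arccos(0.31483) = 71.650°.
sin r = sin 71.650°/1.339 = 0.70885; r = 45.141°.
D_min = 2·71.650° − 6·45.141° + 360° = 232.451°.

232.5°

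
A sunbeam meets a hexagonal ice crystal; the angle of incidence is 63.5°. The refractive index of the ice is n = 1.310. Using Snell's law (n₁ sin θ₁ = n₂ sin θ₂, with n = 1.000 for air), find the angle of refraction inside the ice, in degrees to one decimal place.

43.1°

Snell: sin θ_r = sin θ_i / n = sin 63.5° / 1.310 = 0.8949 / 1.310 = 0.6832.
θ_r = arcsin(0.6832) = 43.09°.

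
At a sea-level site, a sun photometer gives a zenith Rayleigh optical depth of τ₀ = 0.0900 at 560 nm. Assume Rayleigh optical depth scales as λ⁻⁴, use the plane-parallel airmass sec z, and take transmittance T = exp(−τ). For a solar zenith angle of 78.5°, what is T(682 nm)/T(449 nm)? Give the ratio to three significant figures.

Airmass: sec 78.5° = 5.0159.
τ(682 nm) = 0.0900 × (560/682)⁴ × 5.0159 = 0.0900 × 0.4546 × 5.0159 = 0.2052.
τ(449 nm) = 0.0900 × (560/449)⁴ × 5.0159 = 0.0900 × 2.4197 × 5.0159 = 1.0923.
T(682)/T(449) = exp(τ_B − τ_A) = exp(0.8871) = 2.4281.

2.43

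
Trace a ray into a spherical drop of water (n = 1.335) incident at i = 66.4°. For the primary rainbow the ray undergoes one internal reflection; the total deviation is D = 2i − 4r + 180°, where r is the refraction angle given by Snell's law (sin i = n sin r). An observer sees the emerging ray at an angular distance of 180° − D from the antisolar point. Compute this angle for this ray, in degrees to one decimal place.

40.6°

sin r = sin 66.4° / 1.335 = 0.9164/1.335 = 0.6864; r = 43.35°.
D = 2·66.4° − 4·43.35° + 180° = 132.80° − 173.39° + 180° = 139.41°.
Angle from antisolar point = 180° − D = 40.59°.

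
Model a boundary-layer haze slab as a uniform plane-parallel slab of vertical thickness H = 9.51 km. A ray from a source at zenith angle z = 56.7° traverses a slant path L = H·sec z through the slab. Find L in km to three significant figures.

sec z = 1/cos 56.7° = 1.8214.
L = 9.51 × 1.8214 = 17.322 km.

17.3 km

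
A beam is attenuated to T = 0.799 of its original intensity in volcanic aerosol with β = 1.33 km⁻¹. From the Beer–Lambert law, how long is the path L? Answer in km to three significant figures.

Beer–Lambert: T = exp(−βL) ⇒ L = −ln(T)/β = −ln(0.799)/1.33 = 0.2244/1.33 = 0.1687 km.

0.169 km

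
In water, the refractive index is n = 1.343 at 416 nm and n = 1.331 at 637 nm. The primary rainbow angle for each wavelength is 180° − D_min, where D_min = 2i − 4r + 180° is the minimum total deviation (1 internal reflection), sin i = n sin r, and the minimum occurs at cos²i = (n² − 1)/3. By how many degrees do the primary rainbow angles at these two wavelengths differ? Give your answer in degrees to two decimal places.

At 416 nm (n = 1.343): cos²i = 0.26788 → i = 58.830°, r = 39.577°, D_min = 139.354°, rainbow angle = 40.646°.
At 637 nm (n = 1.331): cos²i = 0.25719 → i = 59.527°, r = 40.356°, D_min = 137.630°, rainbow angle = 42.370°.
Angular width = |40.646° − 42.370°| = 1.724°.

1.72°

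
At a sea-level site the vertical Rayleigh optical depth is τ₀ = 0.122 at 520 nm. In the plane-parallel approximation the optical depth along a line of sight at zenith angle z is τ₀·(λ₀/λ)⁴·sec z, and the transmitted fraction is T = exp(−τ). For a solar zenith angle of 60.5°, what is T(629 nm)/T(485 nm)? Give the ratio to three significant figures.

Airmass: sec 60.5° = 2.0308.
τ(629 nm) = 0.122 × (520/629)⁴ × 2.0308 = 0.122 × 0.4671 × 2.0308 = 0.1157.
τ(485 nm) = 0.122 × (520/485)⁴ × 2.0308 = 0.122 × 1.3214 × 2.0308 = 0.3274.
T(629)/T(485) = exp(τ_B − τ_A) = exp(0.2117) = 1.2357.

1.24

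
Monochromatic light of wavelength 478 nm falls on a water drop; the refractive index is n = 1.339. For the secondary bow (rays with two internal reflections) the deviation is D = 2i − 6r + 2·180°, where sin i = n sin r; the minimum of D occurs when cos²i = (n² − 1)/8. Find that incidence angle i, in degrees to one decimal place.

71.6°

cos²i = (1.339² − 1)/8 = (1.79292 − 1)/8 = 0.09912.
cos i = 0.31483, so i = 71.650°.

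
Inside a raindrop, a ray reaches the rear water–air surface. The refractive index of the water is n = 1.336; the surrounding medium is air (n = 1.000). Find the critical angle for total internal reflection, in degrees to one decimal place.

48.5°

sin θ_c = n_air / n = 1.000 / 1.336 = 0.7485.
θ_c = arcsin(0.7485) = 48.46°.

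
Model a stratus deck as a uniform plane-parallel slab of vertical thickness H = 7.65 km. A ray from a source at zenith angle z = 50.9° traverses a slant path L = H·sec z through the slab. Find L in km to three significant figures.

12.1 km

sec z = 1/cos 50.9° = 1.5856.
L = 7.65 × 1.5856 = 12.130 km.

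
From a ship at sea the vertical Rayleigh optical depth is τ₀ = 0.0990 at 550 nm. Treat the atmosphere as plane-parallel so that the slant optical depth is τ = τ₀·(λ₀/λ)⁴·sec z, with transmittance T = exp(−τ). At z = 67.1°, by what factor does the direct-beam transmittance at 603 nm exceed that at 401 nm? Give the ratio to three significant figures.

Airmass: sec 67.1° = 2.5699.
τ(603 nm) = 0.0990 × (550/603)⁴ × 2.5699 = 0.0990 × 0.6921 × 2.5699 = 0.1761.
τ(401 nm) = 0.0990 × (550/401)⁴ × 2.5699 = 0.0990 × 3.5389 × 2.5699 = 0.9004.
T(603)/T(401) = exp(τ_B − τ_A) = exp(0.7243) = 2.0632.

2.06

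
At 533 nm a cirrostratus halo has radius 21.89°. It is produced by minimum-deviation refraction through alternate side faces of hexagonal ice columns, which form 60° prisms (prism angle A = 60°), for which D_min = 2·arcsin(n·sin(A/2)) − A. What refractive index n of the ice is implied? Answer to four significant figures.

Rearranging: n = sin((D_min + A)/2) / sin(A/2).
(D_min + A)/2 = (21.89° + 60°)/2 = 40.945°.
n = sin 40.945° / sin 30° = 0.6553 / 0.5000 = 1.3107.

1.311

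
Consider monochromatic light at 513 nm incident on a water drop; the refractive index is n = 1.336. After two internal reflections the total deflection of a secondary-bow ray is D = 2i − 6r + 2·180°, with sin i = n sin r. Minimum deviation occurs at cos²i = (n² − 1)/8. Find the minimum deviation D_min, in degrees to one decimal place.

231.7°

cos²i = (1.78490 − 1)/8 = 0.09811; i = arccos(0.31323) = 71.746°.
sin r = sin 71.746°/1.336 = 0.71084; r = 45.303°.
D_min = 2·71.746° − 6·45.303° + 360° = 231.674°.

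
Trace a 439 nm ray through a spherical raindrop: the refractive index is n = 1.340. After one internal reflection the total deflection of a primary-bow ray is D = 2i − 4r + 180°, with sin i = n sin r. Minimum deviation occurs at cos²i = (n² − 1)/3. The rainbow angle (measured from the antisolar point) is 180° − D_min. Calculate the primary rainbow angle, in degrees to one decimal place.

cos²i = (1.79560 − 1)/3 = 0.26520; i = arccos(0.51498) = 59.004°.
sin r = sin 59.004°/1.340 = 0.63971; r = 39.770°.
D_min = 2·59.004° − 4·39.770° + 180° = 138.929°.
Rainbow angle = 180° − D_min = 41.071°.

41.1°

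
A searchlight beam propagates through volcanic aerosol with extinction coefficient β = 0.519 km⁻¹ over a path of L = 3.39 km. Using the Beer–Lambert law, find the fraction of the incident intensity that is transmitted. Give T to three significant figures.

0.172

τ = β·L = 0.519 × 3.39 = 1.7594.
T = exp(−1.7594) = 0.1721.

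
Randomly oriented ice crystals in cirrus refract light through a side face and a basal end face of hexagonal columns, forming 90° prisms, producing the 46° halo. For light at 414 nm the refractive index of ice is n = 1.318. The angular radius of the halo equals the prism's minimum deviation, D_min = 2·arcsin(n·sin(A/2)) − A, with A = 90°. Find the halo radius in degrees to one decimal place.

n·sin(A/2) = 1.318 × sin 45° = 1.318 × 0.7071 = 0.9320.
D_min = 2·arcsin(0.9320) − 90° = 2 × 68.743° − 90° = 47.487°.

47.5°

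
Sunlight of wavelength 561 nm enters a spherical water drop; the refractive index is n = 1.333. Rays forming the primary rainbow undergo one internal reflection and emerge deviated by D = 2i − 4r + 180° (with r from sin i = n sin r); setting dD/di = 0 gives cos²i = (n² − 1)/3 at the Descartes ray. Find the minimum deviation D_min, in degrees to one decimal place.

137.9°

cos²i = (1.77689 − 1)/3 = 0.25896; i = arccos(0.50888) = 59.410°.
sin r = sin 59.410°/1.333 = 0.64579; r = 40.225°.
D_min = 2·59.410° − 4·40.225° + 180° = 137.922°.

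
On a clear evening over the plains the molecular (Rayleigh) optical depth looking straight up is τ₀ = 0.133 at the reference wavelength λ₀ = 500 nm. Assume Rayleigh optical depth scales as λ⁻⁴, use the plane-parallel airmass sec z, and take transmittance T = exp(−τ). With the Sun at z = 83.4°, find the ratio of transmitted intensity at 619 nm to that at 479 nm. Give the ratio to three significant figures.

2.41

Airmass: sec 83.4° = 8.7004.
τ(619 nm) = 0.133 × (500/619)⁴ × 8.7004 = 0.133 × 0.4257 × 8.7004 = 0.4926.
τ(479 nm) = 0.133 × (500/479)⁴ × 8.7004 = 0.133 × 1.1872 × 8.7004 = 1.3738.
T(619)/T(479) = exp(τ_B − τ_A) = exp(0.8812) = 2.4138.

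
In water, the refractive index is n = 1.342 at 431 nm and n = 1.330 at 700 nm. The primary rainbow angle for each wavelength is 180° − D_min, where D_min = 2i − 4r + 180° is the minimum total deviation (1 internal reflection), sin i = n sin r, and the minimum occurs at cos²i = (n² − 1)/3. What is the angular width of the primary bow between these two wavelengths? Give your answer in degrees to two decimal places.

1.73°

At 431 nm (n = 1.342): cos²i = 0.26699 → i = 58.888°, r = 39.641°, D_min = 139.213°, rainbow angle = 40.787°.
At 700 nm (n = 1.330): cos²i = 0.25630 → i = 59.585°, r = 40.422°, D_min = 137.484°, rainbow angle = 42.516°.
Angular width = |40.787° − 42.516°| = 1.729°.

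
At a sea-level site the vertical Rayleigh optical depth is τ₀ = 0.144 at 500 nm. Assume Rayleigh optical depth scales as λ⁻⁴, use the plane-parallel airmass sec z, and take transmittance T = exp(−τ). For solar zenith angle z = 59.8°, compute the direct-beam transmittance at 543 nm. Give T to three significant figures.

sec 59.8° = 1.9880.
τ = 0.144 × (500/543)⁴ × 1.9880 = 0.144 × 0.7189 × 1.9880 = 0.2058.
T = exp(−0.2058) = 0.8140.

0.814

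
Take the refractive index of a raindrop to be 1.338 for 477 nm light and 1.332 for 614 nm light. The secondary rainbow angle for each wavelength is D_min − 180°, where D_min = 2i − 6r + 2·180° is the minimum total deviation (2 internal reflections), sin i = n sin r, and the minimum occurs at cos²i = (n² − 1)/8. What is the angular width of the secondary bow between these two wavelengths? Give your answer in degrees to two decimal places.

1.56°

At 477 nm (n = 1.338): cos²i = 0.09878 → i = 71.682°, r = 45.195°, D_min = 232.193°, rainbow angle = 52.193°.
At 614 nm (n = 1.332): cos²i = 0.09678 → i = 71.875°, r = 45.520°, D_min = 230.628°, rainbow angle = 50.628°.
Angular width = |52.193° − 50.628°| = 1.564°.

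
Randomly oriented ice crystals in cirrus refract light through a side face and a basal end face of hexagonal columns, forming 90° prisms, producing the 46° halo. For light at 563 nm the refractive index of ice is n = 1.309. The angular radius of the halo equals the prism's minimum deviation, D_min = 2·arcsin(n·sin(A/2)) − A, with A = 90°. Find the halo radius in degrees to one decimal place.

n·sin(A/2) = 1.309 × sin 45° = 1.309 × 0.7071 = 0.9256.
D_min = 2·arcsin(0.9256) − 90° = 2 × 67.759° − 90° = 45.519°.

45.5°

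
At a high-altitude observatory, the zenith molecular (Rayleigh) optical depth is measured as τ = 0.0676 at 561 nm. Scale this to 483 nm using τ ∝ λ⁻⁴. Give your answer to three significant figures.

0.123

τ(483 nm) = τ(561 nm) × (561/483)⁴ = 0.0676 × (1.1615)⁴ = 0.0676 × 1.8200 = 0.1230.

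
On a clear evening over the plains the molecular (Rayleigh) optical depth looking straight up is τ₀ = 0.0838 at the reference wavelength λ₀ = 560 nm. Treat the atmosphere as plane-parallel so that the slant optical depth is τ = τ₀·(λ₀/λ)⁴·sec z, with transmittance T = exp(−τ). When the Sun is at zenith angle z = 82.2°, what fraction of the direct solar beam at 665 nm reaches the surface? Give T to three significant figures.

sec 82.2° = 7.3684.
τ = 0.0838 × (560/665)⁴ × 7.3684 = 0.0838 × 0.5029 × 7.3684 = 0.3105.
T = exp(−0.3105) = 0.7331.

0.733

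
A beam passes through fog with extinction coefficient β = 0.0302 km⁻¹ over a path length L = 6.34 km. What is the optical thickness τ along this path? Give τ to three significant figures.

0.191

τ = β·L = 0.0302 × 6.34 = 0.1915.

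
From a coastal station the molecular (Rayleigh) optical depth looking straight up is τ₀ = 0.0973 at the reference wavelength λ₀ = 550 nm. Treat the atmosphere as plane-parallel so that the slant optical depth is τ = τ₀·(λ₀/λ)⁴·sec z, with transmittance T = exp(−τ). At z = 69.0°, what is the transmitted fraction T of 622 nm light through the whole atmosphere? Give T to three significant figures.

sec 69.0° = 2.7904.
τ = 0.0973 × (550/622)⁴ × 2.7904 = 0.0973 × 0.6113 × 2.7904 = 0.1660.
T = exp(−0.1660) = 0.8471.

0.847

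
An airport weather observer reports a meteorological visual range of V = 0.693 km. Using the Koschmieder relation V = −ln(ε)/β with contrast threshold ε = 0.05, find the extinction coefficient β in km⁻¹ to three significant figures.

4.32 km⁻¹

β = −ln(0.05) / V = 2.996 / 0.693 = 4.3228 km⁻¹.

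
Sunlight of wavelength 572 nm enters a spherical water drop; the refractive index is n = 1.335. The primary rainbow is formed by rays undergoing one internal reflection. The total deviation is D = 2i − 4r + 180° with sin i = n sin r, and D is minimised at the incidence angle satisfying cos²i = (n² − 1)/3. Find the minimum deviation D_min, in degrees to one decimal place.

cos²i = (1.78222 − 1)/3 = 0.26074; i = arccos(0.51063) = 59.294°.
sin r = sin 59.294°/1.335 = 0.64405; r = 40.094°.
D_min = 2·59.294° − 4·40.094° + 180° = 138.212°.

138.2°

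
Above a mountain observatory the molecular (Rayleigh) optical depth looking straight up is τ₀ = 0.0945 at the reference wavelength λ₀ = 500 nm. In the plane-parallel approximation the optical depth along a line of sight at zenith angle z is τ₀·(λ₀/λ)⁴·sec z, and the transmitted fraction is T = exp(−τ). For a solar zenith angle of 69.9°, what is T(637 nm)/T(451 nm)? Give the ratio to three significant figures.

1.36

Airmass: sec 69.9° = 2.9099.
τ(637 nm) = 0.0945 × (500/637)⁴ × 2.9099 = 0.0945 × 0.3796 × 2.9099 = 0.1044.
τ(451 nm) = 0.0945 × (500/451)⁴ × 2.9099 = 0.0945 × 1.5107 × 2.9099 = 0.4154.
T(637)/T(451) = exp(τ_B − τ_A) = exp(0.3110) = 1.3648.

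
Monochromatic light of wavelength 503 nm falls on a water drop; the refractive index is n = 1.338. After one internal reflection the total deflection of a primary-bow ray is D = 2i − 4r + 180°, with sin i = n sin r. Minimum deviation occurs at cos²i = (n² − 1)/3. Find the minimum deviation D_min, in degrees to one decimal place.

cos²i = (1.79024 − 1)/3 = 0.26341; i = arccos(0.51324) = 59.120°.
sin r = sin 59.120°/1.338 = 0.64144; r = 39.899°.
D_min = 2·59.120° − 4·39.899° + 180° = 138.643°.

138.6°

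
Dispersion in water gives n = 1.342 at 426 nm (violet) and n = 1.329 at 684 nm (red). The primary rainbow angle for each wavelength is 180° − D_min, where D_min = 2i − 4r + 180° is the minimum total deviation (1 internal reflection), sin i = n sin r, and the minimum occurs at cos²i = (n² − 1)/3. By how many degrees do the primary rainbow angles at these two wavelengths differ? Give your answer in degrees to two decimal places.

At 426 nm (n = 1.342): cos²i = 0.26699 → i = 58.888°, r = 39.641°, D_min = 139.213°, rainbow angle = 40.787°.
At 684 nm (n = 1.329): cos²i = 0.25541 → i = 59.643°, r = 40.487°, D_min = 137.337°, rainbow angle = 42.663°.
Angular width = |40.787° − 42.663°| = 1.876°.

1.88°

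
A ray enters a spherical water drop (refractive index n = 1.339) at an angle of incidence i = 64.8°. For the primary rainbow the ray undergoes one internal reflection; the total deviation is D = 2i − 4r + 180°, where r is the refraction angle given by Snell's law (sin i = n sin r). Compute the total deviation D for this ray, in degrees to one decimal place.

sin r = sin 64.8° / 1.339 = 0.9048/1.339 = 0.6757; r = 42.51°.
D = 2·64.8° − 4·42.51° + 180° = 129.60° − 170.05° + 180° = 139.55°.

139.6°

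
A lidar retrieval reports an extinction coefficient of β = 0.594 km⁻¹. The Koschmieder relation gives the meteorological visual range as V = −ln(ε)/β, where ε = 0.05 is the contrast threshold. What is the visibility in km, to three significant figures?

V = −ln(0.05) / 0.594 = 2.996 / 0.594 = 5.0433 km.

5.04 km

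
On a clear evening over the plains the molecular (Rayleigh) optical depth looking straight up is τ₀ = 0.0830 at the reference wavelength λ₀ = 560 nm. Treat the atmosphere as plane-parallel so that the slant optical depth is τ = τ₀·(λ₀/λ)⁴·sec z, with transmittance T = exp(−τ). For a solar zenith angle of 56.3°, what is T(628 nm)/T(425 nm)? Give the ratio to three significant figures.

1.43

Airmass: sec 56.3° = 1.8023.
τ(628 nm) = 0.0830 × (560/628)⁴ × 1.8023 = 0.0830 × 0.6323 × 1.8023 = 0.0946.
τ(425 nm) = 0.0830 × (560/425)⁴ × 1.8023 = 0.0830 × 3.0144 × 1.8023 = 0.4509.
T(628)/T(425) = exp(τ_B − τ_A) = exp(0.3563) = 1.4281.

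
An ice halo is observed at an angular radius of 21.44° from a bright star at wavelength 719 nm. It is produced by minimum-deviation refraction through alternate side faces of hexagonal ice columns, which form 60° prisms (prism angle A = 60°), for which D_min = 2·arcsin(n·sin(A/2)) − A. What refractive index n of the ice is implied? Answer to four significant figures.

1.305

Rearranging: n = sin((D_min + A)/2) / sin(A/2).
(D_min + A)/2 = (21.44° + 60°)/2 = 40.720°.
n = sin 40.720° / sin 30° = 0.6524 / 0.5000 = 1.3047.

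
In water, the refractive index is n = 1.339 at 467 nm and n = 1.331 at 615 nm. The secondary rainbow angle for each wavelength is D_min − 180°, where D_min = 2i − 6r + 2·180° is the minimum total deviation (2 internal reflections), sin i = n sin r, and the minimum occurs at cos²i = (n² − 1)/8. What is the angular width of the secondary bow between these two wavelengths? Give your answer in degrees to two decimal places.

2.09°

At 467 nm (n = 1.339): cos²i = 0.09912 → i = 71.650°, r = 45.141°, D_min = 232.451°, rainbow angle = 52.451°.
At 615 nm (n = 1.331): cos²i = 0.09645 → i = 71.907°, r = 45.575°, D_min = 230.365°, rainbow angle = 50.365°.
Angular width = |52.451° − 50.365°| = 2.086°.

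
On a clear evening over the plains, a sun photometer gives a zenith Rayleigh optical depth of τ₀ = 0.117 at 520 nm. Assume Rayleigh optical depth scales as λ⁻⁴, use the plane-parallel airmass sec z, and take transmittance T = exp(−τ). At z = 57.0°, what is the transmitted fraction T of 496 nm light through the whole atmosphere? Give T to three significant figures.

0.771

sec 57.0° = 1.8361.
τ = 0.117 × (520/496)⁴ × 1.8361 = 0.117 × 1.2081 × 1.8361 = 0.2595.
T = exp(−0.2595) = 0.7714.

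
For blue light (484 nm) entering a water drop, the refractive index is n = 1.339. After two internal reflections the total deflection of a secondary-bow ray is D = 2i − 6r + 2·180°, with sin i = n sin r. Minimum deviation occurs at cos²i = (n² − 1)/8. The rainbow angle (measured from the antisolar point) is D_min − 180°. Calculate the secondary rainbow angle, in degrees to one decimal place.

52.5°

cos²i = (1.79292 − 1)/8 = 0.09912; i = arccos(0.31483) = 71.650°.
sin r = sin 71.650°/1.339 = 0.70885; r = 45.141°.
D_min = 2·71.650° − 6·45.141° + 360° = 232.451°.
Rainbow angle = D_min − 180° = 52.451°.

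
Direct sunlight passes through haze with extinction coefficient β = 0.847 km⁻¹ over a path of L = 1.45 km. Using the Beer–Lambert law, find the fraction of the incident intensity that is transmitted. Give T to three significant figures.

0.293

τ = β·L = 0.847 × 1.45 = 1.2281.
T = exp(−1.2281) = 0.2928.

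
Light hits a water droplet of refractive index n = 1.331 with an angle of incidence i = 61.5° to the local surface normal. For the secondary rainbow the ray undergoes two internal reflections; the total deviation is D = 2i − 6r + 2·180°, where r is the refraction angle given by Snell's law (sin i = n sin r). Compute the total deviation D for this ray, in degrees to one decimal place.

235.1°

sin r = sin 61.5° / 1.331 = 0.8788/1.331 = 0.6603; r = 41.32°.
D = 2·61.5° − 6·41.32° + 2·180° = 123.00° − 247.92° + 360° = 235.08°.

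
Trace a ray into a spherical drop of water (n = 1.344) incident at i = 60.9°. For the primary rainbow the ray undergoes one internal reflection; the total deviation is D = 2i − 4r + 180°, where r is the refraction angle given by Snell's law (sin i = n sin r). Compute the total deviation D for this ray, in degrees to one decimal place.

sin r = sin 60.9° / 1.344 = 0.8738/1.344 = 0.6501; r = 40.55°.
D = 2·60.9° − 4·40.55° + 180° = 121.80° − 162.21° + 180° = 139.59°.

139.6°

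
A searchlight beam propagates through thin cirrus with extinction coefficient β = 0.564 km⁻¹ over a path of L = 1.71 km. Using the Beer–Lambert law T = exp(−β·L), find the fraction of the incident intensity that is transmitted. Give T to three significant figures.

0.381

τ = β·L = 0.564 × 1.71 = 0.9644.
T = exp(−0.9644) = 0.3812.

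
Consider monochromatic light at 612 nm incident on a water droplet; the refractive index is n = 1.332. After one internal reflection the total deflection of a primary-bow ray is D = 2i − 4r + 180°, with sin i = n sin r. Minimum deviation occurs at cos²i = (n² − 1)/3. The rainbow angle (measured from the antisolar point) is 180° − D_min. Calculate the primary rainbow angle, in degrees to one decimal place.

cos²i = (1.77422 − 1)/3 = 0.25807; i = arccos(0.50801) = 59.469°.
sin r = sin 59.469°/1.332 = 0.64666; r = 40.290°.
D_min = 2·59.469° − 4·40.290° + 180° = 137.776°.
Rainbow angle = 180° − D_min = 42.224°.

42.2°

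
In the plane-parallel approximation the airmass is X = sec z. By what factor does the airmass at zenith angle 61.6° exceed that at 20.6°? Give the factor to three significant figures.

X(61.6°)/X(20.6°) = sec 61.6° / sec 20.6° = cos 20.6° / cos 61.6° = 0.9361/0.4756 = 1.9681.

1.97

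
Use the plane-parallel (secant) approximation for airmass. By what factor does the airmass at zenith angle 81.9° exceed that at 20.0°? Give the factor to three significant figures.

6.67

X(81.9°)/X(20.0°) = sec 81.9° / sec 20.0° = cos 20.0° / cos 81.9° = 0.9397/0.1409 = 6.6692.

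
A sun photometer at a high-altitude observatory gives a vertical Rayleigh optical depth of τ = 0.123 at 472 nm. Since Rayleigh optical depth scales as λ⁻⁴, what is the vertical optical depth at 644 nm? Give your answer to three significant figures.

0.0355

τ(644 nm) = τ(472 nm) × (472/644)⁴ = 0.123 × (0.7329)⁴ = 0.123 × 0.2886 = 0.0355.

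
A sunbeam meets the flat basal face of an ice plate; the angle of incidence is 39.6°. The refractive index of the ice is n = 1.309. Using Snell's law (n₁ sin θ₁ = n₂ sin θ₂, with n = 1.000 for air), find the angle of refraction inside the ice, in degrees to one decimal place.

29.1°

Snell: sin θ_r = sin θ_i / n = sin 39.6° / 1.309 = 0.6374 / 1.309 = 0.4870.
θ_r = arcsin(0.4870) = 29.14°.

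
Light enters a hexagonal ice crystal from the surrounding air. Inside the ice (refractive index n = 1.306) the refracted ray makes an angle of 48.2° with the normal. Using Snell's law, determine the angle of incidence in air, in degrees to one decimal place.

76.8°

Snell: sin θ_i = n · sin θ_r = 1.306 × sin 48.2° = 1.306 × 0.7455 = 0.9736.
θ_i = arcsin(0.9736) = 76.80°.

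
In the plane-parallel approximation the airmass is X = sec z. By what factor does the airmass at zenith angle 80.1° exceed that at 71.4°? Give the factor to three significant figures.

1.86

X(80.1°)/X(71.4°) = sec 80.1° / sec 71.4° = cos 71.4° / cos 80.1° = 0.3190/0.1719 = 1.8552.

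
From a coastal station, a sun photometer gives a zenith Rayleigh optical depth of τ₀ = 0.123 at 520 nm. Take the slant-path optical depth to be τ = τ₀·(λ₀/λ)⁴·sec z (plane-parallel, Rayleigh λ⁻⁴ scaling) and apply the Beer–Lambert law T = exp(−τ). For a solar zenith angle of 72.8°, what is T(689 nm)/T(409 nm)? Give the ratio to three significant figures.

2.59

Airmass: sec 72.8° = 3.3817.
τ(689 nm) = 0.123 × (520/689)⁴ × 3.3817 = 0.123 × 0.3244 × 3.3817 = 0.1350.
τ(409 nm) = 0.123 × (520/409)⁴ × 3.3817 = 0.123 × 2.6129 × 3.3817 = 1.0868.
T(689)/T(409) = exp(τ_B − τ_A) = exp(0.9519) = 2.5906.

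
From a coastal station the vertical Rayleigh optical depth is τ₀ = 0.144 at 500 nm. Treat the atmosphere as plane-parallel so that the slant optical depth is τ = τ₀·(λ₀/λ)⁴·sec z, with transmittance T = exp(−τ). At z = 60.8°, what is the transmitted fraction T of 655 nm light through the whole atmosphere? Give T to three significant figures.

0.905

sec 60.8° = 2.0498.
τ = 0.144 × (500/655)⁴ × 2.0498 = 0.144 × 0.3396 × 2.0498 = 0.1002.
T = exp(−0.1002) = 0.9046.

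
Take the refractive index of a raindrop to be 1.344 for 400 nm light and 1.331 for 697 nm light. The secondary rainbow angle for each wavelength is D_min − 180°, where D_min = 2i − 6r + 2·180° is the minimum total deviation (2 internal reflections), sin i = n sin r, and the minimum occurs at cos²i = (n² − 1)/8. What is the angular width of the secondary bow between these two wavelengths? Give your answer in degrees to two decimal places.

At 400 nm (n = 1.344): cos²i = 0.10079 → i = 71.490°, r = 44.874°, D_min = 233.733°, rainbow angle = 53.733°.
At 697 nm (n = 1.331): cos²i = 0.09645 → i = 71.907°, r = 45.575°, D_min = 230.365°, rainbow angle = 50.365°.
Angular width = |53.733° − 50.365°| = 3.368°.

3.37°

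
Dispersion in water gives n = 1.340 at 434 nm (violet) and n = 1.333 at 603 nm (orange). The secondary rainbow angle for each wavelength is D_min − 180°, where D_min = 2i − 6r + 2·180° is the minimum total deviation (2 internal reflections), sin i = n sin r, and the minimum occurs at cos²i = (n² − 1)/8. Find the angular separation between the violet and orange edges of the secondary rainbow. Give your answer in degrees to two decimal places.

1.82°

At 434 nm (n = 1.340): cos²i = 0.09945 → i = 71.618°, r = 45.088°, D_min = 232.709°, rainbow angle = 52.709°.
At 603 nm (n = 1.333): cos²i = 0.09711 → i = 71.843°, r = 45.466°, D_min = 230.891°, rainbow angle = 50.891°.
Angular width = |52.709° − 50.891°| = 1.818°.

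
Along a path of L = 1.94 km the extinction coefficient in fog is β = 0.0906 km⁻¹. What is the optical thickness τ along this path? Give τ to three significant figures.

τ = β·L = 0.0906 × 1.94 = 0.1758.

0.176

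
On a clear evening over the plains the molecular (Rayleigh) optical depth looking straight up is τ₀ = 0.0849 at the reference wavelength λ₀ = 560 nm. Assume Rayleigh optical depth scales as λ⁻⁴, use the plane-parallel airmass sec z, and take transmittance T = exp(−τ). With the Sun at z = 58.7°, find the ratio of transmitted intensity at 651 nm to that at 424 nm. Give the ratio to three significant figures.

Airmass: sec 58.7° = 1.9249.
τ(651 nm) = 0.0849 × (560/651)⁴ × 1.9249 = 0.0849 × 0.5476 × 1.9249 = 0.0895.
τ(424 nm) = 0.0849 × (560/424)⁴ × 1.9249 = 0.0849 × 3.0429 × 1.9249 = 0.4973.
T(651)/T(424) = exp(τ_B − τ_A) = exp(0.4078) = 1.5035.

1.50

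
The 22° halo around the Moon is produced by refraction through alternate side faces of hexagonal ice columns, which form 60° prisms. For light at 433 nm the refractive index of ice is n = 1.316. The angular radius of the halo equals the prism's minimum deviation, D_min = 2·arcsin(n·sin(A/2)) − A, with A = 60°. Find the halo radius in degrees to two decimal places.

n·sin(A/2) = 1.316 × sin 30° = 1.316 × 0.5000 = 0.6580.
D_min = 2·arcsin(0.6580) − 60° = 2 × 41.148° − 60° = 22.295°.

22.30°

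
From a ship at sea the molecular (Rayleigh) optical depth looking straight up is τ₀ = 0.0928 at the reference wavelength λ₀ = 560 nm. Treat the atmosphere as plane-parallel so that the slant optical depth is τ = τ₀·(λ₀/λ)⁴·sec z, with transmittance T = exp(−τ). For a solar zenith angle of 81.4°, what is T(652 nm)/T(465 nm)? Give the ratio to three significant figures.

Airmass: sec 81.4° = 6.6874.
τ(652 nm) = 0.0928 × (560/652)⁴ × 6.6874 = 0.0928 × 0.5442 × 6.6874 = 0.3377.
τ(465 nm) = 0.0928 × (560/465)⁴ × 6.6874 = 0.0928 × 2.1035 × 6.6874 = 1.3054.
T(652)/T(465) = exp(τ_B − τ_A) = exp(0.9677) = 2.6318.

2.63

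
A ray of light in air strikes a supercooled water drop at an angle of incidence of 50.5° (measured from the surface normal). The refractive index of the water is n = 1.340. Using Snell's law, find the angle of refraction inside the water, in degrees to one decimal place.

Snell: sin θ_r = sin θ_i / n = sin 50.5° / 1.340 = 0.7716 / 1.340 = 0.5758.
θ_r = arcsin(0.5758) = 35.16°.

35.2°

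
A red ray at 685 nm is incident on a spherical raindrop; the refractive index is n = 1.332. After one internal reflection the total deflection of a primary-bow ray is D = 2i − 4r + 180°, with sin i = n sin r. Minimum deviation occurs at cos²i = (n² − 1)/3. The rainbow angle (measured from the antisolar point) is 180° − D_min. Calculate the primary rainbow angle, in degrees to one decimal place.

42.2°

cos²i = (1.77422 − 1)/3 = 0.25807; i = arccos(0.50801) = 59.469°.
sin r = sin 59.469°/1.332 = 0.64666; r = 40.290°.
D_min = 2·59.469° − 4·40.290° + 180° = 137.776°.
Rainbow angle = 180° − D_min = 42.224°.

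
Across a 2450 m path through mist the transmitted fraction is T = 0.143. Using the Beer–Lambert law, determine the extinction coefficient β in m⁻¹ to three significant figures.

0.000794 m⁻¹

Beer–Lambert: T = exp(−βL) ⇒ β = −ln(T)/L = −ln(0.143)/2450 = 1.9449/2450 = 0.0007938 m⁻¹.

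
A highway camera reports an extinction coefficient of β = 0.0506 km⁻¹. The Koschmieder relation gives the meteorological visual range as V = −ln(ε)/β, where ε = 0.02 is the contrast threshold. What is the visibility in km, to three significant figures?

V = −ln(0.02) / 0.0506 = 3.912 / 0.0506 = 77.3127 km.

77.3 km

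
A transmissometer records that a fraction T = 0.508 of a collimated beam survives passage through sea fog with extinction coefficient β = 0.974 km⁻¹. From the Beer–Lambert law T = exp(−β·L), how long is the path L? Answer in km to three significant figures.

0.695 km

Beer–Lambert: T = exp(−βL) ⇒ L = −ln(T)/β = −ln(0.508)/0.974 = 0.6773/0.974 = 0.6954 km.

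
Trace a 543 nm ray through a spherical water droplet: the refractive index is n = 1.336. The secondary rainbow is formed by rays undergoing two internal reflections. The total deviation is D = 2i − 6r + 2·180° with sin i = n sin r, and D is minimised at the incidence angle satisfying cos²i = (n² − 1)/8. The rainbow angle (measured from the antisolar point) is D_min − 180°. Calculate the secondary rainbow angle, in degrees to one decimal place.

51.7°

cos²i = (1.78490 − 1)/8 = 0.09811; i = arccos(0.31323) = 71.746°.
sin r = sin 71.746°/1.336 = 0.71084; r = 45.303°.
D_min = 2·71.746° − 6·45.303° + 360° = 231.674°.
Rainbow angle = D_min − 180° = 51.674°.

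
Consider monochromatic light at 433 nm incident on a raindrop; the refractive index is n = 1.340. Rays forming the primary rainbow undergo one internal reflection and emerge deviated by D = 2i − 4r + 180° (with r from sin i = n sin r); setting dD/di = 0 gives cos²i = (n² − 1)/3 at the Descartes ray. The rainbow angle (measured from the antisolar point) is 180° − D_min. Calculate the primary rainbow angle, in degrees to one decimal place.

41.1°

cos²i = (1.79560 − 1)/3 = 0.26520; i = arccos(0.51498) = 59.004°.
sin r = sin 59.004°/1.340 = 0.63971; r = 39.770°.
D_min = 2·59.004° − 4·39.770° + 180° = 138.929°.
Rainbow angle = 180° − D_min = 41.071°.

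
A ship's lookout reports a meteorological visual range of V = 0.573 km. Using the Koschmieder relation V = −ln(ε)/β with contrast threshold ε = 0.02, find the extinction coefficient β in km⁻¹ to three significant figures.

6.83 km⁻¹

β = −ln(0.02) / V = 3.912 / 0.573 = 6.8273 km⁻¹.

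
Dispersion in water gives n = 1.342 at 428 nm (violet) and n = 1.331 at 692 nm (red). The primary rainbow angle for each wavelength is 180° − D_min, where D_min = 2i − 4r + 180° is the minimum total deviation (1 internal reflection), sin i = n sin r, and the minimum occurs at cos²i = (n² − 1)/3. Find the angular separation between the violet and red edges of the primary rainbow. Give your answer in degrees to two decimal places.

At 428 nm (n = 1.342): cos²i = 0.26699 → i = 58.888°, r = 39.641°, D_min = 139.213°, rainbow angle = 40.787°.
At 692 nm (n = 1.331): cos²i = 0.25719 → i = 59.527°, r = 40.356°, D_min = 137.630°, rainbow angle = 42.370°.
Angular width = |40.787° − 42.370°| = 1.583°.

1.58°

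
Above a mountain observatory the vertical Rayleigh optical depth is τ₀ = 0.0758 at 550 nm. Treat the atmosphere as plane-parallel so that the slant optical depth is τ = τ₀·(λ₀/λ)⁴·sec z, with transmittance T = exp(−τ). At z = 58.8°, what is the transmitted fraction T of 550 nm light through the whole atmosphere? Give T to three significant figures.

0.864

sec 58.8° = 1.9304.
τ = 0.0758 × (550/550)⁴ × 1.9304 = 0.0758 × 1.0000 × 1.9304 = 0.1463.
T = exp(−0.1463) = 0.8639.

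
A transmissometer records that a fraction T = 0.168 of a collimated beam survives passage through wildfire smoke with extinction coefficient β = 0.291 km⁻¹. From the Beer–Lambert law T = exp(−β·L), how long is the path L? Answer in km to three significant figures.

Beer–Lambert: T = exp(−βL) ⇒ L = −ln(T)/β = −ln(0.168)/0.291 = 1.7838/0.291 = 6.13 km.

6.13 km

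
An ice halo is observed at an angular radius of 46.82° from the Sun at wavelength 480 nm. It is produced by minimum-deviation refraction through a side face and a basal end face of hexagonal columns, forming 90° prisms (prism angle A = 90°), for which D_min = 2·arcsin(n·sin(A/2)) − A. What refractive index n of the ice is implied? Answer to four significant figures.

Rearranging: n = sin((D_min + A)/2) / sin(A/2).
(D_min + A)/2 = (46.82° + 90°)/2 = 68.410°.
n = sin 68.410° / sin 45° = 0.9298 / 0.7071 = 1.3150.

1.315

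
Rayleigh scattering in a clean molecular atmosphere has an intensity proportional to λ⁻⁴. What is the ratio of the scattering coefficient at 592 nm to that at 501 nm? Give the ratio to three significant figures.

0.513

Rayleigh scattering ∝ λ⁻⁴, so the ratio of coefficients is the inverse fourth power of the wavelength ratio.
σ(592)/σ(501) = (501/592)⁴ = (0.8463)⁴ = 0.5129.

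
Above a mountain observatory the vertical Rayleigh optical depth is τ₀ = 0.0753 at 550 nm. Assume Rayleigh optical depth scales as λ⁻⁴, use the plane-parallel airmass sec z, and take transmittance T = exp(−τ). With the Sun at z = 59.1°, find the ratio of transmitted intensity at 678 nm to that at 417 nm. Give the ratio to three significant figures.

Airmass: sec 59.1° = 1.9473.
τ(678 nm) = 0.0753 × (550/678)⁴ × 1.9473 = 0.0753 × 0.4330 × 1.9473 = 0.0635.
τ(417 nm) = 0.0753 × (550/417)⁴ × 1.9473 = 0.0753 × 3.0263 × 1.9473 = 0.4437.
T(678)/T(417) = exp(τ_B − τ_A) = exp(0.3802) = 1.4626.

1.46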